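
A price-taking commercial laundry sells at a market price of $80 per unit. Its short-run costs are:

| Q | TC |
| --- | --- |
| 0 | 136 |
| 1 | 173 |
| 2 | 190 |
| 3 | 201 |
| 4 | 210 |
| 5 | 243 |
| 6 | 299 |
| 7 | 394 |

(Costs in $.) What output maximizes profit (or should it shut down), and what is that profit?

Tabulate TR − TC: Q=0: -136; Q=1: -93; Q=2: -30; Q=3: 39; Q=4: 110; Q=5: 157; Q=6: 181; Q=7: 166.
Profit is maximized at Q = 6. AVC there is 163/6 = $27.17 ≤ P, so producing beats shutting down (which would give -$136).

Q = 6; profit = $181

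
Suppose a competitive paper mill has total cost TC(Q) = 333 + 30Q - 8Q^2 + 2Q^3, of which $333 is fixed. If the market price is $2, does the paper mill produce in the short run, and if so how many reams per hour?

Shut down

Strip out fixed cost: VC = 30Q - 8Q^2 + 2Q^3. Then AVC = 30 - 8Q + 2Q^2 and MC = 30 - 16Q + 6Q^2.
AVC hits its minimum where MC = AVC, at Q = 2, giving min AVC = 30 - 8·2 + 2·2^2 = $22.
P = $2 lies below min AVC = $22; no output level covers variable cost.
The firm minimizes its loss by shutting down and losing only its fixed cost of $333.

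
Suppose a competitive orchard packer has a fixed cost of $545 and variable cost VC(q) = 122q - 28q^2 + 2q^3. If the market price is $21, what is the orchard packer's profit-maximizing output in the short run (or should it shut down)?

Shut down

Variable cost is VC = 122q - 28q^2 + 2q^3, so AVC = VC/q = 122 - 28q + 2q^2 and MC = dTC/dq = 122 - 56q + 6q^2.
AVC hits its minimum where MC = AVC, at q = 7, giving min AVC = 122 - 28·7 + 2·7^2 = $24.
P = $21 lies below min AVC = $24; no output level covers variable cost.
Best response: produce nothing and absorb the $545 fixed cost.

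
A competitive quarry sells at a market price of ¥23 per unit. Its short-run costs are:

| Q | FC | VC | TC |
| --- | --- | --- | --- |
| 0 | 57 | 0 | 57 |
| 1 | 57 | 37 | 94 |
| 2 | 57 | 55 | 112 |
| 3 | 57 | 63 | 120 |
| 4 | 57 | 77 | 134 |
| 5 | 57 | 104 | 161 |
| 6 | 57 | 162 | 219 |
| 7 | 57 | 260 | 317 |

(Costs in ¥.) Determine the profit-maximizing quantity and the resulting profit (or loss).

Compute π = P·Q − TC at each output: Q=0: -57; Q=1: -71; Q=2: -66; Q=3: -51; Q=4: -42; Q=5: -46; Q=6: -81; Q=7: -156.
Profit is maximized at Q = 4. AVC there is 77/4 = ¥19.25 ≤ P, so producing beats shutting down (which would give -¥57).

Q = 4; profit = -¥42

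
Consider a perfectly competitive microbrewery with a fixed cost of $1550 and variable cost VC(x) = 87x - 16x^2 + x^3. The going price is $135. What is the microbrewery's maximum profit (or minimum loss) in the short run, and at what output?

AVC = 87 - 16x + x^2; min AVC = $23 at x = 8. Since P = $135 ≥ min AVC, the firm produces.
MC = 87 - 32x + 3x^2. Setting P = MC and taking the root on the rising branch gives x* = 12.
TR = 135·12 = 1620. TC = 1550 + 468 = 2018. Profit = 1620 − 2018 = -$398.
By producing, the firm covers all variable cost plus $1152 of fixed cost; shutting down would lose the full $1550.

Profit = -$398 at x = 12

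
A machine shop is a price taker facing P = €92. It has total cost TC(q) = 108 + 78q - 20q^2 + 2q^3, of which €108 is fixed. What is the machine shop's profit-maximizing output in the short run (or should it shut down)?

Produce at q = 7

Variable cost is VC = 78q - 20q^2 + 2q^3, so AVC = VC/q = 78 - 20q + 2q^2 and MC = dTC/dq = 78 - 40q + 6q^2.
AVC hits its minimum where MC = AVC, at q = 5, giving min AVC = 78 - 20·5 + 2·5^2 = €28.
P = €92 exceeds min AVC = €28, so the firm stays open.
Solving P = MC: -14 - 40q + 6q^2 = 0 ⇒ q = -1/3 or 7. On the upward-sloping branch, q* = 7.
Check: AVC at q = 7 is €36 ≤ P, so revenue covers variable cost.
Profit = P·q − TC = 92·7 − 360 = €284.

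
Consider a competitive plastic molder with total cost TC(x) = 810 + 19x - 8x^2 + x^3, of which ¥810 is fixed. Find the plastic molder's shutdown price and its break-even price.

Shutdown price = ¥3; break-even price = ¥118

AVC = 19 - 8x + x^2; minimized at x = 4, giving min AVC = ¥3. That is the shutdown price.
ATC = 810/x + 19 - 8x + x^2. Setting dATC/dx = −810/x^2 − 8 + 2x = 0 gives x = 9 (since 2·9^3 − 8·9^2 = 810).
min ATC = 810/9 + 19 − 8·9 + 9^2 = ¥118. That is the break-even price.
For ¥3 ≤ P < ¥118 the firm produces at a loss; below ¥3 it shuts down.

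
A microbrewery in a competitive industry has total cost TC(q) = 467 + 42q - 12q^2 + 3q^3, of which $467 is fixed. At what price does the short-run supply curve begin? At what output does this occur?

$30 per unit, at q = 2

The firm shuts down when price falls below the minimum of average variable cost. AVC = VC/q = 42 - 12q + 3q^2.
dAVC/dq = -12 + 6q = 0 gives q = 2. min AVC = 42 - 12·2 + 3·2^2 = 30.
So the shutdown price is $30.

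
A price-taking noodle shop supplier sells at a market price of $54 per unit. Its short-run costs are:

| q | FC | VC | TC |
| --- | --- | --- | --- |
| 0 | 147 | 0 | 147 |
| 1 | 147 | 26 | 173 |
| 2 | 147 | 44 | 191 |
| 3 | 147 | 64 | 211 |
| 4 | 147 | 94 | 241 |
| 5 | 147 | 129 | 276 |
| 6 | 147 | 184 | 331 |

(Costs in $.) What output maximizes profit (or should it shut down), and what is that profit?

Tabulate TR − TC: q=0: -147; q=1: -119; q=2: -83; q=3: -49; q=4: -25; q=5: -6; q=6: -7.
Profit is maximized at q = 5. AVC there is 129/5 = $25.80 ≤ P, so producing beats shutting down (which would give -$147).

q = 5; profit = -$6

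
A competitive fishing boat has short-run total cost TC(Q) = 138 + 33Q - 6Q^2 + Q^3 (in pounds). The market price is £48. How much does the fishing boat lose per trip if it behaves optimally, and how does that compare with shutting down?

Profit = -£38 at Q = 5

AVC = 33 - 6Q + Q^2 has its minimum £24 at Q = 3; price £48 clears that bar, so the firm operates.
MC = 33 - 12Q + 3Q^2. Setting P = MC and taking the root on the rising branch gives Q* = 5.
TR = 48·5 = 240. TC = 138 + 140 = 278. Profit = 240 − 278 = -£38.
By producing, the firm covers all variable cost plus £100 of fixed cost; shutting down would lose the full £138.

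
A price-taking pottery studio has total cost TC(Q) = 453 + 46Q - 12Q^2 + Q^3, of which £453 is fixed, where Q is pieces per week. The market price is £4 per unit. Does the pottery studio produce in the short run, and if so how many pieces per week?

Strip out fixed cost: VC = 46Q - 12Q^2 + Q^3. Then AVC = 46 - 12Q + Q^2 and MC = 46 - 24Q + 3Q^2.
AVC is minimized where dAVC/dQ = -12 + 2Q = 0, at Q = 6; min AVC = 46 - 12·6 + 6^2 = £10.
With P < min AVC (£4 < £10), every unit sold adds to the loss.
Shutting down limits the loss to fixed cost, £453.

Shut down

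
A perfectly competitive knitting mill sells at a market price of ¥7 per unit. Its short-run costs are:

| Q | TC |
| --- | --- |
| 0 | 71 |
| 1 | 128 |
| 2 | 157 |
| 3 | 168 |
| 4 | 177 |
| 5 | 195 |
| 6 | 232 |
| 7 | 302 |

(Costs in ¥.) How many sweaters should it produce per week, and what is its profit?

Tabulate TR − TC: Q=0: -71; Q=1: -121; Q=2: -143; Q=3: -147; Q=4: -149; Q=5: -160; Q=6: -190; Q=7: -253.
Profit is highest at Q = 0. Equivalently, the lowest AVC in the table is 124/5 ≈ ¥24.80 at Q = 5, and P = ¥7 falls below it — price never covers variable cost, so the firm shuts down and loses only its fixed cost.

Q = 0 (shut down); profit = -¥71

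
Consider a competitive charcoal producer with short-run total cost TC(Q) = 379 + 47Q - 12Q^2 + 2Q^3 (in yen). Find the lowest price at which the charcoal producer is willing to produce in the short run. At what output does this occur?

The firm shuts down when price falls below the minimum of average variable cost. AVC = VC/Q = 47 - 12Q + 2Q^2.
dAVC/dQ = -12 + 4Q = 0 gives Q = 3. min AVC = 47 - 12·3 + 2·3^2 = 29.
The firm shuts down for any P below ¥29.

¥29 per unit, at Q = 3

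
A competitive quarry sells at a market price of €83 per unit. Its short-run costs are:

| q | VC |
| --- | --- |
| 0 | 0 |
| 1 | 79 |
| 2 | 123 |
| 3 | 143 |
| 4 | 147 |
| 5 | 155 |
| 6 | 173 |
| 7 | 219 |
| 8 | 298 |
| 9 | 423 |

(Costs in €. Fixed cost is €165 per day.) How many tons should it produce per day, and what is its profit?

q = 8; profit = €201

Compute π = P·q − TC at each output: q=0: -165; q=1: -161; q=2: -122; q=3: -59; q=4: 20; q=5: 95; q=6: 160; q=7: 197; q=8: 201; q=9: 159.
Profit is maximized at q = 8. AVC there is 298/8 = €37.25 ≤ P, so producing beats shutting down (which would give -€165).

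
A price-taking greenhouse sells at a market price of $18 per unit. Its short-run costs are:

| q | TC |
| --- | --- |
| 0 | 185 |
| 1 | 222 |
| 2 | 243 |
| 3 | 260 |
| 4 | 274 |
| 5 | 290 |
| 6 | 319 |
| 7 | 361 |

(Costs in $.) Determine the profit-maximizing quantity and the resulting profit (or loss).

q = 0 (shut down); profit = -$185

Tabulate TR − TC: q=0: -185; q=1: -204; q=2: -207; q=3: -206; q=4: -202; q=5: -200; q=6: -211; q=7: -235.
Profit is highest at q = 0. Equivalently, the lowest AVC in the table is 105/5 ≈ $21 at q = 5, and P = $18 falls below it — price never covers variable cost, so the firm shuts down and loses only its fixed cost.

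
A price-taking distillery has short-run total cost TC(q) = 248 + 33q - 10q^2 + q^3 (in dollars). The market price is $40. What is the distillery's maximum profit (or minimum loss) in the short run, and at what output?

AVC = 33 - 10q + q^2; min AVC = $8 at q = 5. Since P = $40 ≥ min AVC, the firm produces.
MC = 33 - 20q + 3q^2. Setting P = MC and taking the root on the rising branch gives q* = 7.
TR = 40·7 = 280. TC = 248 + 84 = 332. Profit = 280 − 332 = -$52.
By producing, the firm covers all variable cost plus $196 of fixed cost; shutting down would lose the full $248.

Profit = -$52 at q = 7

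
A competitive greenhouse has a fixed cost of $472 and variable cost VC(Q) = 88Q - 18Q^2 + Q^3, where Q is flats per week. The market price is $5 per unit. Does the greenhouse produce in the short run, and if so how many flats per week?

From TC, MC = TC'(Q) = 88 - 36Q + 3Q^2 and AVC = VC/Q = 88 - 18Q + Q^2.
The AVC parabola has its vertex at Q = 18/2 = 9, where AVC = 88 - 18·9 + 9^2 = $7.
Since P = $5 < min AVC = $7, price fails to cover variable cost at any output.
Shutting down limits the loss to fixed cost, $472.

Shut down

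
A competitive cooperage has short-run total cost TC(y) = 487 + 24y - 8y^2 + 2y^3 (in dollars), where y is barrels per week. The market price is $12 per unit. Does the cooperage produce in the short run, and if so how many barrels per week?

Shut down

Variable cost is VC = 24y - 8y^2 + 2y^3, so AVC = VC/y = 24 - 8y + 2y^2 and MC = dTC/dy = 24 - 16y + 6y^2.
AVC hits its minimum where MC = AVC, at y = 2, giving min AVC = 24 - 8·2 + 2·2^2 = $16.
With P < min AVC ($12 < $16), every unit sold adds to the loss.
Shutting down limits the loss to fixed cost, $487.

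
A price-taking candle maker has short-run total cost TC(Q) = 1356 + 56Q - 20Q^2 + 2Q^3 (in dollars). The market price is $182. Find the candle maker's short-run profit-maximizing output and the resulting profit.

Profit = -$60 at Q = 9

AVC = 56 - 20Q + 2Q^2 has its minimum $6 at Q = 5; price $182 clears that bar, so the firm operates.
With MC = 56 - 40Q + 6Q^2, P = MC on the upward-sloping part at Q* = 9.
TR = 182·9 = 1638. TC = 1356 + 342 = 1698. Profit = 1638 − 1698 = -$60.
That loss of $60 beats the $1356 the firm would lose by shutting down; producing recovers $1296 of fixed cost.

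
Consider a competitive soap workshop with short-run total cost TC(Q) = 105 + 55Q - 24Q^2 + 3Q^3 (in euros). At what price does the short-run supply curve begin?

€7 per unit

The firm shuts down when price falls below the minimum of average variable cost. AVC = VC/Q = 55 - 24Q + 3Q^2.
dAVC/dQ = -24 + 6Q = 0 gives Q = 4. min AVC = 55 - 24·4 + 3·4^2 = 7.
The firm shuts down for any P below €7.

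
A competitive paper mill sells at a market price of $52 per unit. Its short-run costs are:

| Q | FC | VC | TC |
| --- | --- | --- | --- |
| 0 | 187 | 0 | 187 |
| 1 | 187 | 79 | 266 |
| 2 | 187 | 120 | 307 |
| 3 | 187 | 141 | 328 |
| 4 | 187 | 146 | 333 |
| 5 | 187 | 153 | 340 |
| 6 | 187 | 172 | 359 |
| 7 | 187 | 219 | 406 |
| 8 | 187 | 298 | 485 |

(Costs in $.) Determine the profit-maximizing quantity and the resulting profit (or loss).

Q = 7; profit = -$42

Compute π = P·Q − TC at each output: Q=0: -187; Q=1: -214; Q=2: -203; Q=3: -172; Q=4: -125; Q=5: -80; Q=6: -47; Q=7: -42; Q=8: -69.
Profit is maximized at Q = 7. AVC there is 219/7 = $31.29 ≤ P, so producing beats shutting down (which would give -$187).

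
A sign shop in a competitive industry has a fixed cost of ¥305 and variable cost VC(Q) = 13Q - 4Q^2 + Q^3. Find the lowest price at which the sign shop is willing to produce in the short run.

Short-run supply begins at min AVC. From VC = 13Q - 4Q^2 + Q^3, AVC = 13 - 4Q + Q^2.
dAVC/dQ = -4 + 2Q = 0 gives Q = 2. min AVC = 13 - 4·2 + 2^2 = 9.
The firm shuts down for any P below ¥9.

¥9 per unit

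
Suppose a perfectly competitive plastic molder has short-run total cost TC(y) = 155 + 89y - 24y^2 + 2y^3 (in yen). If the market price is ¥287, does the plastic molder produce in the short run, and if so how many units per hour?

Produce at y = 11

Strip out fixed cost: VC = 89y - 24y^2 + 2y^3. Then AVC = 89 - 24y + 2y^2 and MC = 89 - 48y + 6y^2.
AVC is minimized where dAVC/dy = -24 + 4y = 0, at y = 6; min AVC = 89 - 24·6 + 2·6^2 = ¥17.
Since P = ¥287 ≥ min AVC = ¥17, price covers variable cost and the firm should produce.
P = MC gives -198 - 48y + 6y^2 = 0, with roots -3 and 11. Take the larger (rising MC): y* = 11.
Check: AVC at y = 11 is ¥67 ≤ P, so revenue covers variable cost.
Profit = P·y − TC = 287·11 − 892 = ¥2265.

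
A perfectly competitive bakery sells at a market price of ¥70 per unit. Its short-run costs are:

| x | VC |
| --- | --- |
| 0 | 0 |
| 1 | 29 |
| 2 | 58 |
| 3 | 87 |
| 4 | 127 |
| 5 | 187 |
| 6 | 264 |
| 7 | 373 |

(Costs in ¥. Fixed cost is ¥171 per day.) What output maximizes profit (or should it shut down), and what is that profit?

Profit at each row (π = 70x − TC): x=0: -171; x=1: -130; x=2: -89; x=3: -48; x=4: -18; x=5: -8; x=6: -15; x=7: -54.
Profit is maximized at x = 5. AVC there is 187/5 = ¥37.40 ≤ P, so producing beats shutting down (which would give -¥171).

x = 5; profit = -¥8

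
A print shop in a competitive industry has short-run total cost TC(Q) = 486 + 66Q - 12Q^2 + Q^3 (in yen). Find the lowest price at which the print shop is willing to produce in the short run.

The firm shuts down when price falls below the minimum of average variable cost. AVC = VC/Q = 66 - 12Q + Q^2.
dAVC/dQ = -12 + 2Q = 0 gives Q = 6. min AVC = 66 - 12·6 + 6^2 = 30.
For P < ¥30 the firm produces nothing.

¥30 per unit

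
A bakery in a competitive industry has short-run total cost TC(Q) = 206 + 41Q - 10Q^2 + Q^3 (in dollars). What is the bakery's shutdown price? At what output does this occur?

$16 per unit, at Q = 5

The firm shuts down when price falls below the minimum of average variable cost. AVC = VC/Q = 41 - 10Q + Q^2.
dAVC/dQ = -10 + 2Q = 0 gives Q = 5. min AVC = 41 - 10·5 + 5^2 = 16.
The firm shuts down for any P below $16.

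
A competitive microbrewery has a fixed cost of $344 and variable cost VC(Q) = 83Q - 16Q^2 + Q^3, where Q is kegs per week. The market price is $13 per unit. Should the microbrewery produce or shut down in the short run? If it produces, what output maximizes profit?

Variable cost is VC = 83Q - 16Q^2 + Q^3, so AVC = VC/Q = 83 - 16Q + Q^2 and MC = dTC/dQ = 83 - 32Q + 3Q^2.
The AVC parabola has its vertex at Q = 16/2 = 8, where AVC = 83 - 16·8 + 8^2 = $19.
Since P = $13 < min AVC = $19, price fails to cover variable cost at any output.
The firm minimizes its loss by shutting down and losing only its fixed cost of $344.

Shut down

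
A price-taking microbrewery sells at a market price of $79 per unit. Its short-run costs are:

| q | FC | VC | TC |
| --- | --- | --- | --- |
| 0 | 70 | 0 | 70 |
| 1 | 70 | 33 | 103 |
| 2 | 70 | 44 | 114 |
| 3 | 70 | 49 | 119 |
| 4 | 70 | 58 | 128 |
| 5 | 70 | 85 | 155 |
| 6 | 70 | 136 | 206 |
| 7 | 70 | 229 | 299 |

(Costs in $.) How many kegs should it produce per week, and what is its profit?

q = 6; profit = $268

Profit at each row (π = 79q − TC): q=0: -70; q=1: -24; q=2: 44; q=3: 118; q=4: 188; q=5: 240; q=6: 268; q=7: 254.
Profit is maximized at q = 6. AVC there is 136/6 = $22.67 ≤ P, so producing beats shutting down (which would give -$70).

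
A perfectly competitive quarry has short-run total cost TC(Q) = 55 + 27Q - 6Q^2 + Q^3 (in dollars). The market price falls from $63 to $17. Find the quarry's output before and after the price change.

Output falls from 6 to 0 (the firm shuts down)

AVC = 27 - 6Q + Q^2, minimized at Q = 3 where min AVC = $18. MC = 27 - 12Q + 3Q^2.
At P = $63 ≥ min AVC, set P = MC on the rising branch: Q = 6.
At P = $17 < min AVC = $18, price no longer covers variable cost at any output, so the firm shuts down: Q = 0.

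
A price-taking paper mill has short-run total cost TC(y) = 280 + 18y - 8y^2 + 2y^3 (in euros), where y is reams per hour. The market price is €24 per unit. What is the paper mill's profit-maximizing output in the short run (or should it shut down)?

Variable cost is VC = 18y - 8y^2 + 2y^3, so AVC = VC/y = 18 - 8y + 2y^2 and MC = dTC/dy = 18 - 16y + 6y^2.
AVC hits its minimum where MC = AVC, at y = 2, giving min AVC = 18 - 8·2 + 2·2^2 = €10.
Because €24 ≥ €10, revenue can cover variable cost; the firm operates.
Solving P = MC: -6 - 16y + 6y^2 = 0 ⇒ y = -1/3 or 3. On the upward-sloping branch, y* = 3.
Check: AVC at y = 3 is €12 ≤ P, so revenue covers variable cost.
Profit = P·y − TC = 24·3 − 316 = -€244, a loss, but smaller than the €280 fixed cost the firm would lose by shutting down.

Produce at y = 3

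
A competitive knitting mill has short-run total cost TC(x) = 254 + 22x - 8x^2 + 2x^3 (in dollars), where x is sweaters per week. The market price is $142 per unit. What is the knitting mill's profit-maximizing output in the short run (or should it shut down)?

Produce at x = 6

From TC, MC = TC'(x) = 22 - 16x + 6x^2 and AVC = VC/x = 22 - 8x + 2x^2.
AVC is minimized where dAVC/dx = -8 + 4x = 0, at x = 2; min AVC = 22 - 8·2 + 2·2^2 = $14.
P = $142 exceeds min AVC = $14, so the firm stays open.
Set P = MC: 142 = 22 - 16x + 6x^2 → -120 - 16x + 6x^2 = 0. The roots are x = -10/3 and x = 6; the profit-maximizing output is on the rising part of MC, so x* = 6.
Check: AVC at x = 6 is $46 ≤ P, so revenue covers variable cost.
Profit = P·x − TC = 142·6 − 530 = $322.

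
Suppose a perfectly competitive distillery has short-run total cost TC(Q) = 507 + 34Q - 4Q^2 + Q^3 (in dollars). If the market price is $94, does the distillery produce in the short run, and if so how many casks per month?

From TC, MC = TC'(Q) = 34 - 8Q + 3Q^2 and AVC = VC/Q = 34 - 4Q + Q^2.
The AVC parabola has its vertex at Q = 4/2 = 2, where AVC = 34 - 4·2 + 2^2 = $30.
Since P = $94 ≥ min AVC = $30, price covers variable cost and the firm should produce.
Solving P = MC: -60 - 8Q + 3Q^2 = 0 ⇒ Q = -10/3 or 6. On the upward-sloping branch, Q* = 6.
Check: AVC at Q = 6 is $46 ≤ P, so revenue covers variable cost.
Profit = P·Q − TC = 94·6 − 783 = -$219, a loss, but smaller than the $507 fixed cost the firm would lose by shutting down.

Produce at Q = 6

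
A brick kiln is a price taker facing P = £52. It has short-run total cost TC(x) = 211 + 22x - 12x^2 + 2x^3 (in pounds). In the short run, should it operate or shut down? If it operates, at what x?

Produce at x = 5

From TC, MC = TC'(x) = 22 - 24x + 6x^2 and AVC = VC/x = 22 - 12x + 2x^2.
The AVC parabola has its vertex at x = 12/4 = 3, where AVC = 22 - 12·3 + 2·3^2 = £4.
Since P = £52 ≥ min AVC = £4, price covers variable cost and the firm should produce.
Solving P = MC: -30 - 24x + 6x^2 = 0 ⇒ x = -1 or 5. On the upward-sloping branch, x* = 5.
Check: AVC at x = 5 is £12 ≤ P, so revenue covers variable cost.
Profit = P·x − TC = 52·5 − 271 = -£11, a loss, but smaller than the £211 fixed cost the firm would lose by shutting down.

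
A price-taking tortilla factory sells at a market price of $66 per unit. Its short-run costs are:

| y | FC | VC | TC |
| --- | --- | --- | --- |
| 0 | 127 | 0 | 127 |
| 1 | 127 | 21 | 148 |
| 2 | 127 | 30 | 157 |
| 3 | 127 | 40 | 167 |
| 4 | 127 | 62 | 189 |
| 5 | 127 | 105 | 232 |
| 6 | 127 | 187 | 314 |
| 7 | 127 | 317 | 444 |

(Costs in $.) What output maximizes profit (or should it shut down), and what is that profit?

Tabulate TR − TC: y=0: -127; y=1: -82; y=2: -25; y=3: 31; y=4: 75; y=5: 98; y=6: 82; y=7: 18.
Profit is maximized at y = 5. AVC there is 105/5 = $21 ≤ P, so producing beats shutting down (which would give -$127).

y = 5; profit = $98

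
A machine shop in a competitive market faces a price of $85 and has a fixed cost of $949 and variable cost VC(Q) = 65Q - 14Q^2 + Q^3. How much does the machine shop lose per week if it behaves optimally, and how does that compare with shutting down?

Profit = -$349 at Q = 10

AVC = 65 - 14Q + Q^2; min AVC = $16 at Q = 7. Since P = $85 ≥ min AVC, the firm produces.
With MC = 65 - 28Q + 3Q^2, P = MC on the upward-sloping part at Q* = 10.
TR = 85·10 = 850. TC = 949 + 250 = 1199. Profit = 850 − 1199 = -$349.
Shutting down would mean losing the fixed cost of $949, so operating at a loss of $349 is better by $600.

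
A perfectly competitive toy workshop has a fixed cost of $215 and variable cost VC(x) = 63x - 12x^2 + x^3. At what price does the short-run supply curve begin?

The shutdown price is the minimum of AVC. VC = 63x - 12x^2 + x^3, so AVC = 63 - 12x + x^2.
dAVC/dx = -12 + 2x = 0 gives x = 6. min AVC = 63 - 12·6 + 6^2 = 27.
The firm shuts down for any P below $27.

$27 per unit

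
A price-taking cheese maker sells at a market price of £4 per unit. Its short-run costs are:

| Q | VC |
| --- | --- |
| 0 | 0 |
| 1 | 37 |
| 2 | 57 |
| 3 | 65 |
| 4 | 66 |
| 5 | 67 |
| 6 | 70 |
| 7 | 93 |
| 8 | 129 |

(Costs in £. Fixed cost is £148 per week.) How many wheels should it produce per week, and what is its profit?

Q = 0 (shut down); profit = -£148

Tabulate TR − TC: Q=0: -148; Q=1: -181; Q=2: -197; Q=3: -201; Q=4: -198; Q=5: -195; Q=6: -194; Q=7: -213; Q=8: -245.
Profit is highest at Q = 0. Equivalently, the lowest AVC in the table is 70/6 ≈ £11.67 at Q = 6, and P = £4 falls below it — price never covers variable cost, so the firm shuts down and loses only its fixed cost.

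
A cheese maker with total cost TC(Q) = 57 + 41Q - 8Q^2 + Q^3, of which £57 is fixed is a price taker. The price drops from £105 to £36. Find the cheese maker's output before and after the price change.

AVC = 41 - 8Q + Q^2, minimized at Q = 4 where min AVC = £25. MC = 41 - 16Q + 3Q^2.
With P = £105 above the shutdown price, P = MC gives Q = 8.
At P = £36 ≥ min AVC, set P = MC: Q = 5. The firm stays open but cuts output.

Output falls from 8 to 5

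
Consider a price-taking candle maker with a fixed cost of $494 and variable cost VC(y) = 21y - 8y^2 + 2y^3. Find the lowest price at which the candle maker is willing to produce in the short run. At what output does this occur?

Short-run supply begins at min AVC. From VC = 21y - 8y^2 + 2y^3, AVC = 21 - 8y + 2y^2.
dAVC/dy = -8 + 4y = 0 gives y = 2. min AVC = 21 - 8·2 + 2·2^2 = 13.
So the shutdown price is $13.

$13 per unit, at y = 2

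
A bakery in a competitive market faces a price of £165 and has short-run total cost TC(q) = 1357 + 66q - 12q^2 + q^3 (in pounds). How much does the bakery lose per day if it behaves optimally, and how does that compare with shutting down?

AVC = 66 - 12q + q^2; min AVC = £30 at q = 6. Since P = £165 ≥ min AVC, the firm produces.
MC = 66 - 24q + 3q^2. Setting P = MC and taking the root on the rising branch gives q* = 11.
TR = 165·11 = 1815. TC = 1357 + 605 = 1962. Profit = 1815 − 1962 = -£147.
Shutting down would mean losing the fixed cost of £1357, so operating at a loss of £147 is better by £1210.

Profit = -£147 at q = 11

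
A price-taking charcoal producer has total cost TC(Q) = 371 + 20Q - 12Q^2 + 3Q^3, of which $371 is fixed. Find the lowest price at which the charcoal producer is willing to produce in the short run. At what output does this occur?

The shutdown price is the minimum of AVC. VC = 20Q - 12Q^2 + 3Q^3, so AVC = 20 - 12Q + 3Q^2.
dAVC/dQ = -12 + 6Q = 0 gives Q = 2. min AVC = 20 - 12·2 + 3·2^2 = 8.
So the shutdown price is $8.

$8 per unit, at Q = 2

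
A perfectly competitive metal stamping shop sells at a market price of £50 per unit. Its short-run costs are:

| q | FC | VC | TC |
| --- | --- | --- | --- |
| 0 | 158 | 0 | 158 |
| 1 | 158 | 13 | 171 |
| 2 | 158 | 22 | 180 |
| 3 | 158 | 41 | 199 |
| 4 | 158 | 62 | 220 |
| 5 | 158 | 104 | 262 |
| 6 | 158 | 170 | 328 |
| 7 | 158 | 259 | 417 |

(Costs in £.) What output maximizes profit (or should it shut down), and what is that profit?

q = 5; profit = -£12

Profit at each row (π = 50q − TC): q=0: -158; q=1: -121; q=2: -80; q=3: -49; q=4: -20; q=5: -12; q=6: -28; q=7: -67.
Profit is maximized at q = 5. AVC there is 104/5 = £20.80 ≤ P, so producing beats shutting down (which would give -£158).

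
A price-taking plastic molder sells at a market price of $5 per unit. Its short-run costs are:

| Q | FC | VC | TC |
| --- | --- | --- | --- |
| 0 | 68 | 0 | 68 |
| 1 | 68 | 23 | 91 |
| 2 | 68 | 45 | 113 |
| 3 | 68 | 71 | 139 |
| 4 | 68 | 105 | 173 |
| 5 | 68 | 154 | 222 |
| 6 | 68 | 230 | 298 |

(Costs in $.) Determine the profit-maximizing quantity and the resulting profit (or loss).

Q = 0 (shut down); profit = -$68

Compute π = P·Q − TC at each output: Q=0: -68; Q=1: -86; Q=2: -103; Q=3: -124; Q=4: -153; Q=5: -197; Q=6: -268.
Profit is highest at Q = 0. Equivalently, the lowest AVC in the table is 45/2 ≈ $22.50 at Q = 2, and P = $5 falls below it — price never covers variable cost, so the firm shuts down and loses only its fixed cost.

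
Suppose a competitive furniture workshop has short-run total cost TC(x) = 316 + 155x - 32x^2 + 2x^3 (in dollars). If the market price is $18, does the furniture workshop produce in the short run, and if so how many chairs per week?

Shut down

Variable cost is VC = 155x - 32x^2 + 2x^3, so AVC = VC/x = 155 - 32x + 2x^2 and MC = dTC/dx = 155 - 64x + 6x^2.
AVC is minimized where dAVC/dx = -32 + 4x = 0, at x = 8; min AVC = 155 - 32·8 + 2·8^2 = $27.
P = $18 lies below min AVC = $27; no output level covers variable cost.
Best response: produce nothing and absorb the $316 fixed cost.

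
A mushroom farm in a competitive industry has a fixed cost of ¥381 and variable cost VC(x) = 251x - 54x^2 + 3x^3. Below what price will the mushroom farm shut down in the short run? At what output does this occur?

The firm shuts down when price falls below the minimum of average variable cost. AVC = VC/x = 251 - 54x + 3x^2.
dAVC/dx = -54 + 6x = 0 gives x = 9. min AVC = 251 - 54·9 + 3·9^2 = 8.
The firm shuts down for any P below ¥8.

¥8 per unit, at x = 9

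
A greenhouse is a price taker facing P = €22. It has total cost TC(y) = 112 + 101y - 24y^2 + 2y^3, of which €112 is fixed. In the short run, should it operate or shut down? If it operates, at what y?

From TC, MC = TC'(y) = 101 - 48y + 6y^2 and AVC = VC/y = 101 - 24y + 2y^2.
AVC hits its minimum where MC = AVC, at y = 6, giving min AVC = 101 - 24·6 + 2·6^2 = €29.
P = €22 lies below min AVC = €29; no output level covers variable cost.
Shutting down limits the loss to fixed cost, €112.

Shut down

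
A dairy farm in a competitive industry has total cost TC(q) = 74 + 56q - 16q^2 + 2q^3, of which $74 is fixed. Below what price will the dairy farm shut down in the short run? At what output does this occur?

$24 per unit, at q = 4

Short-run supply begins at min AVC. From VC = 56q - 16q^2 + 2q^3, AVC = 56 - 16q + 2q^2.
dAVC/dq = -16 + 4q = 0 gives q = 4. min AVC = 56 - 16·4 + 2·4^2 = 24.
The firm shuts down for any P below $24.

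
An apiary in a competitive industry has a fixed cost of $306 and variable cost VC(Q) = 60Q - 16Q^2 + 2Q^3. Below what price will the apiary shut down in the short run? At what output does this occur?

Short-run supply begins at min AVC. From VC = 60Q - 16Q^2 + 2Q^3, AVC = 60 - 16Q + 2Q^2.
At the minimum of AVC, MC = AVC. MC = 60 - 32Q + 6Q^2; setting MC = AVC gives 4Q^2 - 16Q = 0, so Q = 4. min AVC = 28.
So the shutdown price is $28.

$28 per unit, at Q = 4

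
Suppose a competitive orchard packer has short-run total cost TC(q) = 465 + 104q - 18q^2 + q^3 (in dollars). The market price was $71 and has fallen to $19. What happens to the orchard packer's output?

MC = 104 - 36q + 3q^2; the shutdown threshold is min AVC = $23 (at q = 9).
With P = $71 above the shutdown price, P = MC gives q = 11.
At P = $19 < min AVC = $23, price no longer covers variable cost at any output, so the firm shuts down: q = 0.

Output falls from 11 to 0 (the firm shuts down)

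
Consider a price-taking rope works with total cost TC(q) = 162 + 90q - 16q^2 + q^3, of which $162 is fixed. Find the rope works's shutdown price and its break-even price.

Shutdown price = min AVC. AVC = 90 - 16q + q^2, with vertex at q = 8 and minimum $26.
ATC = 162/q + 90 - 16q + q^2. Setting dATC/dq = −162/q^2 − 16 + 2q = 0 gives q = 9 (since 2·9^3 − 16·9^2 = 162).
min ATC = 162/9 + 90 − 16·9 + 9^2 = $45. That is the break-even price.
For $26 ≤ P < $45 the firm produces at a loss; below $26 it shuts down.

Shutdown price = $26; break-even price = $45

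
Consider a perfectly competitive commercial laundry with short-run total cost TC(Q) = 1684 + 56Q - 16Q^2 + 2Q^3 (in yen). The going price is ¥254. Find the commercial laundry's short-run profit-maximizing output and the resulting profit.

Profit = -¥64 at Q = 9

AVC = 56 - 16Q + 2Q^2 has its minimum ¥24 at Q = 4; price ¥254 clears that bar, so the firm operates.
With MC = 56 - 32Q + 6Q^2, P = MC on the upward-sloping part at Q* = 9.
TR = 254·9 = 2286. TC = 1684 + 666 = 2350. Profit = 2286 − 2350 = -¥64.
Shutting down would mean losing the fixed cost of ¥1684, so operating at a loss of ¥64 is better by ¥1620.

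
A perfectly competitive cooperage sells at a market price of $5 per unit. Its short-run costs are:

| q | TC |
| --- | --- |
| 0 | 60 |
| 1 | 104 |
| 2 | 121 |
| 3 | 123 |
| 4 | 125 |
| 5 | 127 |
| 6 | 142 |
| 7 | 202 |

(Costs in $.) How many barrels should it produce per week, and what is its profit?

Tabulate TR − TC: q=0: -60; q=1: -99; q=2: -111; q=3: -108; q=4: -105; q=5: -102; q=6: -112; q=7: -167.
Profit is highest at q = 0. Equivalently, the lowest AVC in the table is 67/5 ≈ $13.40 at q = 5, and P = $5 falls below it — price never covers variable cost, so the firm shuts down and loses only its fixed cost.

q = 0 (shut down); profit = -$60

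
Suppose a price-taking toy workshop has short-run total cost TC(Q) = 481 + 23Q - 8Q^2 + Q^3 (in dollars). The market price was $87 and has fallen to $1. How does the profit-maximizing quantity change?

MC = 23 - 16Q + 3Q^2; the shutdown threshold is min AVC = $7 (at Q = 4).
With P = $87 above the shutdown price, P = MC gives Q = 8.
At P = $1 < min AVC = $7, price no longer covers variable cost at any output, so the firm shuts down: Q = 0.

Output falls from 8 to 0 (the firm shuts down)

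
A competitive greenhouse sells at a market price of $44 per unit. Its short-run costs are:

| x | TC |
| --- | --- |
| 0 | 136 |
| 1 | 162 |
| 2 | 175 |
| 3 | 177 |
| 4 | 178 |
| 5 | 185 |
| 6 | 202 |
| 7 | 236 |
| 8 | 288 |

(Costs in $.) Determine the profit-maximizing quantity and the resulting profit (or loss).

x = 7; profit = $72

Compute π = P·x − TC at each output: x=0: -136; x=1: -118; x=2: -87; x=3: -45; x=4: -2; x=5: 35; x=6: 62; x=7: 72; x=8: 64.
Profit is maximized at x = 7. AVC there is 100/7 = $14.29 ≤ P, so producing beats shutting down (which would give -$136).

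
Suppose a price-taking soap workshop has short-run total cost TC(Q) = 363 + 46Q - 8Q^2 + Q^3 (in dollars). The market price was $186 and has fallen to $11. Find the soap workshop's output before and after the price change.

MC = 46 - 16Q + 3Q^2; the shutdown threshold is min AVC = $30 (at Q = 4).
At P = $186 ≥ min AVC, set P = MC on the rising branch: Q = 10.
At P = $11 < min AVC = $30, price no longer covers variable cost at any output, so the firm shuts down: Q = 0.

Output falls from 10 to 0 (the firm shuts down)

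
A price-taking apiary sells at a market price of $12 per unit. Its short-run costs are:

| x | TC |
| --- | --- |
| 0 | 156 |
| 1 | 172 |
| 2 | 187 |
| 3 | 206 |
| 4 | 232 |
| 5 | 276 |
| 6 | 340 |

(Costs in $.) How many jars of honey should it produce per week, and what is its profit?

x = 0 (shut down); profit = -$156

Tabulate TR − TC: x=0: -156; x=1: -160; x=2: -163; x=3: -170; x=4: -184; x=5: -216; x=6: -268.
Profit is highest at x = 0. Equivalently, the lowest AVC in the table is 31/2 ≈ $15.50 at x = 2, and P = $12 falls below it — price never covers variable cost, so the firm shuts down and loses only its fixed cost.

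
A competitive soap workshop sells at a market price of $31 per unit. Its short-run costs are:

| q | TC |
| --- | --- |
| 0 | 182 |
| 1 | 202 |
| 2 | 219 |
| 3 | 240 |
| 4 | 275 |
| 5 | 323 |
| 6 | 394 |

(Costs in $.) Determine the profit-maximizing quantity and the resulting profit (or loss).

q = 3; profit = -$147

Profit at each row (π = 31q − TC): q=0: -182; q=1: -171; q=2: -157; q=3: -147; q=4: -151; q=5: -168; q=6: -208.
Profit is maximized at q = 3. AVC there is 58/3 = $19.33 ≤ P, so producing beats shutting down (which would give -$182).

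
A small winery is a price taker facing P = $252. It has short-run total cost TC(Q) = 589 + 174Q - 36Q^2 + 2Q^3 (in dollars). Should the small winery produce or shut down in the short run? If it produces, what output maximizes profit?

Variable cost is VC = 174Q - 36Q^2 + 2Q^3, so AVC = VC/Q = 174 - 36Q + 2Q^2 and MC = dTC/dQ = 174 - 72Q + 6Q^2.
AVC hits its minimum where MC = AVC, at Q = 9, giving min AVC = 174 - 36·9 + 2·9^2 = $12.
Because $252 ≥ $12, revenue can cover variable cost; the firm operates.
P = MC gives -78 - 72Q + 6Q^2 = 0, with roots -1 and 13. Take the larger (rising MC): Q* = 13.
Check: AVC at Q = 13 is $44 ≤ P, so revenue covers variable cost.
Profit = P·Q − TC = 252·13 − 1161 = $2115.

Produce at Q = 13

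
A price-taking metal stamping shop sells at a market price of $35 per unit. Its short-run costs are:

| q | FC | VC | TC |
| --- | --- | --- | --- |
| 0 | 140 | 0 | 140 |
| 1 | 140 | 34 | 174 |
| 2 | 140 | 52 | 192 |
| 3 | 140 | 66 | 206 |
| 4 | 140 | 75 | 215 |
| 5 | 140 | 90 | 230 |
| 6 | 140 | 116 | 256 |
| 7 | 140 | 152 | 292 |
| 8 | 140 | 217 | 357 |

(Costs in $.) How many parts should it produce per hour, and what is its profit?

Tabulate TR − TC: q=0: -140; q=1: -139; q=2: -122; q=3: -101; q=4: -75; q=5: -55; q=6: -46; q=7: -47; q=8: -77.
Profit is maximized at q = 6. AVC there is 116/6 = $19.33 ≤ P, so producing beats shutting down (which would give -$140).

q = 6; profit = -$46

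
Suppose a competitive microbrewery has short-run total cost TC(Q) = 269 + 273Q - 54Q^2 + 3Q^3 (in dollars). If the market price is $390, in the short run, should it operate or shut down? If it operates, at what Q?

Produce at Q = 13

Strip out fixed cost: VC = 273Q - 54Q^2 + 3Q^3. Then AVC = 273 - 54Q + 3Q^2 and MC = 273 - 108Q + 9Q^2.
AVC is minimized where dAVC/dQ = -54 + 6Q = 0, at Q = 9; min AVC = 273 - 54·9 + 3·9^2 = $30.
P = $390 exceeds min AVC = $30, so the firm stays open.
Solving P = MC: -117 - 108Q + 9Q^2 = 0 ⇒ Q = -1 or 13. On the upward-sloping branch, Q* = 13.
Check: AVC at Q = 13 is $78 ≤ P, so revenue covers variable cost.
Profit = P·Q − TC = 390·13 − 1283 = $3787.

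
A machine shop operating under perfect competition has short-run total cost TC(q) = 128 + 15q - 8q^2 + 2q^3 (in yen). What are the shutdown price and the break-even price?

Shutdown price = min AVC. AVC = 15 - 8q + 2q^2, with vertex at q = 2 and minimum ¥7.
ATC = 128/q + 15 - 8q + 2q^2. Setting dATC/dq = −128/q^2 − 8 + 4q = 0 gives q = 4 (since 4·4^3 − 8·4^2 = 128).
min ATC = 128/4 + 15 − 8·4 + 2·4^2 = ¥47. That is the break-even price.
Between these two prices the firm operates at a loss; above ¥47 it earns a profit.

Shutdown price = ¥7; break-even price = ¥47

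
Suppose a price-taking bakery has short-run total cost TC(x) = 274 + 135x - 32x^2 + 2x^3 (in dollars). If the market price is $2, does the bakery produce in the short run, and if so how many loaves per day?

Shut down

Strip out fixed cost: VC = 135x - 32x^2 + 2x^3. Then AVC = 135 - 32x + 2x^2 and MC = 135 - 64x + 6x^2.
The AVC parabola has its vertex at x = 32/4 = 8, where AVC = 135 - 32·8 + 2·8^2 = $7.
P = $2 lies below min AVC = $7; no output level covers variable cost.
Shutting down limits the loss to fixed cost, $274.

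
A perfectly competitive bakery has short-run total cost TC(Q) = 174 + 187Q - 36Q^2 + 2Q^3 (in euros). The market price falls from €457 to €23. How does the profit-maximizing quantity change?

Output falls from 15 to 0 (the firm shuts down)

MC = 187 - 72Q + 6Q^2; the shutdown threshold is min AVC = €25 (at Q = 9).
At P = €457 ≥ min AVC, set P = MC on the rising branch: Q = 15.
At P = €23 < min AVC = €25, price no longer covers variable cost at any output, so the firm shuts down: Q = 0.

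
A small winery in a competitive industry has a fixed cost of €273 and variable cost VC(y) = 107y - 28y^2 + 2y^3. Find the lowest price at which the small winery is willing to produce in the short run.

Short-run supply begins at min AVC. From VC = 107y - 28y^2 + 2y^3, AVC = 107 - 28y + 2y^2.
dAVC/dy = -28 + 4y = 0 gives y = 7. min AVC = 107 - 28·7 + 2·7^2 = 9.
So the shutdown price is €9.

€9 per unit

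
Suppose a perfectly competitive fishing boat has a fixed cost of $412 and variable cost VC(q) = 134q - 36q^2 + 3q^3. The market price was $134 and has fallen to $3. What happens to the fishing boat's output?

MC = 134 - 72q + 9q^2; the shutdown threshold is min AVC = $26 (at q = 6).
At P = $134 ≥ min AVC, set P = MC on the rising branch: q = 8.
At P = $3 < min AVC = $26, price no longer covers variable cost at any output, so the firm shuts down: q = 0.

Output falls from 8 to 0 (the firm shuts down)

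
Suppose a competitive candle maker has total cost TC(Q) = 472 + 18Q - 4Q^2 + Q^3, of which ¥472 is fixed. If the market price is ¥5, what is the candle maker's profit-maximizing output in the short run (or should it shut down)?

Variable cost is VC = 18Q - 4Q^2 + Q^3, so AVC = VC/Q = 18 - 4Q + Q^2 and MC = dTC/dQ = 18 - 8Q + 3Q^2.
AVC hits its minimum where MC = AVC, at Q = 2, giving min AVC = 18 - 4·2 + 2^2 = ¥14.
With P < min AVC (¥5 < ¥14), every unit sold adds to the loss.
The firm minimizes its loss by shutting down and losing only its fixed cost of ¥472.

Shut down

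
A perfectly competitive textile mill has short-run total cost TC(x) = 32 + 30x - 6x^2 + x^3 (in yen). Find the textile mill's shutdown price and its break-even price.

AVC = 30 - 6x + x^2; minimized at x = 3, giving min AVC = ¥21. That is the shutdown price.
ATC = 32/x + 30 - 6x + x^2. Setting dATC/dx = −32/x^2 − 6 + 2x = 0 gives x = 4 (since 2·4^3 − 6·4^2 = 32).
min ATC = 32/4 + 30 − 6·4 + 4^2 = ¥30. That is the break-even price.
For ¥21 ≤ P < ¥30 the firm produces at a loss; below ¥21 it shuts down.

Shutdown price = ¥21; break-even price = ¥30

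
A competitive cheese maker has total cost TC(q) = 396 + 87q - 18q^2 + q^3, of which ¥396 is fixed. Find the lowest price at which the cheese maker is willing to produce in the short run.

The firm shuts down when price falls below the minimum of average variable cost. AVC = VC/q = 87 - 18q + q^2.
At the minimum of AVC, MC = AVC. MC = 87 - 36q + 3q^2; setting MC = AVC gives 2q^2 - 18q = 0, so q = 9. min AVC = 6.
For P < ¥6 the firm produces nothing.

¥6 per unit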